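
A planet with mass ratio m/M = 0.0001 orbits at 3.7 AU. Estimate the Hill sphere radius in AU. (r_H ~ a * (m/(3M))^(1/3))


r_H = a * (m/3M)^(1/3) = 3.7 * (0.0001/3)^(1/3) = 0.1191

0.1191 AU


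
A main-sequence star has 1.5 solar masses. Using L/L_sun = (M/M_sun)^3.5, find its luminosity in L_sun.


L/L_sun = (M/M_sun)^3.5 = 1.5^3.5 = 4.1335

4.1335 L_sun


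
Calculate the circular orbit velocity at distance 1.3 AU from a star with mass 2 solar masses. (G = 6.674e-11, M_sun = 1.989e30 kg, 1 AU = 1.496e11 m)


v = sqrt(GM/r) = sqrt(6.674e-11 * 3.978e+30 / 1.945e+11) = 36947.7518

36947.7518 m/s


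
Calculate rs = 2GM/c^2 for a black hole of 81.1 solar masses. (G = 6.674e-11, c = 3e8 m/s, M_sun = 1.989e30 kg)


M = 81.1 * 1.989e30 kg = 1.613079e+32 kg. rs = 2GM/c^2 = 2 * 6.674e-11 * 1.613079e+32 / (3e8)^2 = 239237.5388

239237.5388 m


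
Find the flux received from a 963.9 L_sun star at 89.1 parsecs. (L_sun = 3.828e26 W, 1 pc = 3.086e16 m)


F = L / (4*pi*d^2) = 3.690e+29 / (4*pi*(2.750e+18)^2) = 3.884e-09

3.884e-09 W/m^2


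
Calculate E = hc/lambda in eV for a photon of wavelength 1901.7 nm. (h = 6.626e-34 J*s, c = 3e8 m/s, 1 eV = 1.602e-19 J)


E = hc/lambda = 6.626e-34 * 3e8 / 1.902e-06 = 1.045e-19 J = 0.6525 eV

0.6525 eV


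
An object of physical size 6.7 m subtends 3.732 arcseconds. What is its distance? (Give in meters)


D = size / theta_rad, theta_rad = 3.732 * pi/(180*3600) = 1.809e-05, D = 370303.9126

370303.9126 m


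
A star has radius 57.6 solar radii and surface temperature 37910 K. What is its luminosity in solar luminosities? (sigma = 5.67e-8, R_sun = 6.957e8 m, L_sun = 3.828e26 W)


R = 57.6 * 6.957e8 m = 4.007232e+10 m. L = 4*pi*R^2*sigma*T^4 = 4*pi*(4.007232e+10)^2 * 5.67e-8 * 37910^4 = 2.363181261e+33 W. L/L_sun = 2.363181261e+33 / 3.828e26 = 6.173e+06

6.173e+06 L_sun


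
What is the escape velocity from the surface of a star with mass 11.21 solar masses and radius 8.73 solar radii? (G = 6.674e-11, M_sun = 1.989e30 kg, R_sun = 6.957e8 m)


M = 11.21 * 1.989e30 kg = 2.229669e+31 kg; R = 8.73 * 6.957e8 m = 6.073461e+09 m. v_esc = sqrt(2GM/R) = sqrt(2 * 6.674e-11 * 2.229669e+31 / 6.073461e+09) = 700019.5569

700019.5569 m/s


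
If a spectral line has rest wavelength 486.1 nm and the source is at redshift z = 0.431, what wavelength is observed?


lam_obs = lam_emit * (1 + z) = 486.1 * (1 + 0.431) = 695.6091

695.6091 nm


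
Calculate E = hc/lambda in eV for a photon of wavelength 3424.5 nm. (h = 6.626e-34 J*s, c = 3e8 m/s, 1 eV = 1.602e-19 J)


E = hc/lambda = 6.626e-34 * 3e8 / 3.425e-06 = 5.805e-20 J = 0.3623 eV

0.3623 eV


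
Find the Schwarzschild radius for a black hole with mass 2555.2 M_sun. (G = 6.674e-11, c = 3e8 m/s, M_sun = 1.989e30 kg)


M = 2555.2 * 1.989e30 kg = 5.0822928e+33 kg. rs = 2GM/c^2 = 2 * 6.674e-11 * 5.0822928e+33 / (3e8)^2 = 7.538e+06

7.538e+06 m


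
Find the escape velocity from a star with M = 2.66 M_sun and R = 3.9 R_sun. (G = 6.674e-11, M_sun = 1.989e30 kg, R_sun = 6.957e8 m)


M = 2.66 * 1.989e30 kg = 5.29074e+30 kg; R = 3.9 * 6.957e8 m = 2.71323e+09 m. v_esc = sqrt(2GM/R) = sqrt(2 * 6.674e-11 * 5.29074e+30 / 2.71323e+09) = 510179.4998

510179.4998 m/s


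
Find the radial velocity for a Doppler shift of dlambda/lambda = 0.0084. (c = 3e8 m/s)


v = (dlambda/lambda) * c = 0.0084 * 3e8 = 2.520e+06

2.520e+06 m/s


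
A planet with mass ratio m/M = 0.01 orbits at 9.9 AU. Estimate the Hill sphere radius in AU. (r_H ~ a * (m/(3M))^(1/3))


r_H = a * (m/3M)^(1/3) = 9.9 * (0.01/3)^(1/3) = 1.4789

1.4789 AU


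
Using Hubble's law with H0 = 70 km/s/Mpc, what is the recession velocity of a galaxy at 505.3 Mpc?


v = H0 * d = 70 * 505.3 = 35371.0

35371.0 km/s


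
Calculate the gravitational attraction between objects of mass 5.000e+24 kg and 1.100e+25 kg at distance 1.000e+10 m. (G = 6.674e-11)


F = G*m1*m2/r^2 = 6.674e-11 * 5.000e+24 * 1.100e+25 / (1.000e+10)^2 = 6.674e-11 * 5.500e+49 / 1.000e+20 = 3.671e+19

3.671e+19 N


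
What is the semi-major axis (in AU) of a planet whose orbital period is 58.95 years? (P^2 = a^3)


a = P^(2/3) = 58.95^(2/3) = 15.1469

15.1469 AU


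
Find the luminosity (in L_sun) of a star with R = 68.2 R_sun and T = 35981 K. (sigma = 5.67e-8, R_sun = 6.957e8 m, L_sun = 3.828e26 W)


R = 68.2 * 6.957e8 m = 4.744674e+10 m. L = 4*pi*R^2*sigma*T^4 = 4*pi*(4.744674e+10)^2 * 5.67e-8 * 35981^4 = 2.688429152e+33 W. L/L_sun = 2.688429152e+33 / 3.828e26 = 7.023e+06

7.023e+06 L_sun


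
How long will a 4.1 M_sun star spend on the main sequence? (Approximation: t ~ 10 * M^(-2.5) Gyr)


t = 10 * M^(-2.5) = 10 * 4.1^(-2.5) = 0.2938

0.2938 Gyr


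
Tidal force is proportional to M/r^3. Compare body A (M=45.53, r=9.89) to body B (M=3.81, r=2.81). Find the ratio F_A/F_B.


Ratio = (M1/r1^3) / (M2/r2^3) = (45.53/9.89^3) / (3.81/2.81^3) = 0.2741

0.2741


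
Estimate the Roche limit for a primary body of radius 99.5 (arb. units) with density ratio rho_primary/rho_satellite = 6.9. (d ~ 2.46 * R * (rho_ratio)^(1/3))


d_Roche = 2.46 * 99.5 * 6.9^(1/3) = 465.9878

465.9878


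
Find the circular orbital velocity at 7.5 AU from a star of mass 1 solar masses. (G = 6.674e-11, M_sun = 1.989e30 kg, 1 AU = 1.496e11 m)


v = sqrt(GM/r) = sqrt(6.674e-11 * 1.989e+30 / 1.122e+12) = 10877.1236

10877.1236 m/s


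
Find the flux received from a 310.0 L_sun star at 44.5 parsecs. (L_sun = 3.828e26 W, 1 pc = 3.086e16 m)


F = L / (4*pi*d^2) = 1.187e+29 / (4*pi*(1.373e+18)^2) = 5.007e-09

5.007e-09 W/m^2


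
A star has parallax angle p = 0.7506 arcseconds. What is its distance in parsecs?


d = 1/p = 1/0.7506 = 1.3323

1.3323 pc


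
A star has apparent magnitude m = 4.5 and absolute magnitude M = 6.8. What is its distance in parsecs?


d = 10^((m - M + 5)/5) = 10^((4.5 - 6.8 + 5)/5) = 3.4674

3.4674 pc


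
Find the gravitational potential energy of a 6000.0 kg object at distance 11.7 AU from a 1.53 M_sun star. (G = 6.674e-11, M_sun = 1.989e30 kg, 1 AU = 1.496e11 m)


M = 1.53 * 1.989e30 kg = 3.04317e+30 kg; r = 11.7 AU * 1.496e11 m/AU = 1.75032e+12 m. U = -GM*m/r = -(6.674e-11 * 3.04317e+30 * 6000.0) / 1.75032e+12 = -6.962e+11

-6.962e+11 J


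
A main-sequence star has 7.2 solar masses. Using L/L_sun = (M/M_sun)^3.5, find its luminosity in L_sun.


L/L_sun = (M/M_sun)^3.5 = 7.2^3.5 = 1001.5295

1001.5295 L_sun


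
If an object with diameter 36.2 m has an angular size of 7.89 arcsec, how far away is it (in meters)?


D = size / theta_rad, theta_rad = 7.89 * pi/(180*3600) = 3.825e-05, D = 946360.708

946360.708 m


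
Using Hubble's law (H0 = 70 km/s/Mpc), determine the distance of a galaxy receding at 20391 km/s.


d = v / H0 = 20391 / 70 = 291.3

291.3 Mpc


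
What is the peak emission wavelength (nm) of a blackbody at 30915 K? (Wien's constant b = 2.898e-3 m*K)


lam_max = b / T = 2.898e-3 / 30915 = 9.374e-08 m = 93.7409 nm

93.7409 nm


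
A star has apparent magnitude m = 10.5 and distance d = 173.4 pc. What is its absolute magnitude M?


M = m - 5*log10(d) + 5 = 10.5 - 5*log10(173.4) + 5 = 4.3048

4.3048


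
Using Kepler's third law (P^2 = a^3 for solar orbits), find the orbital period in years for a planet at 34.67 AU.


P = a^(3/2) = 34.67^1.5 = 204.1412

204.1412 years


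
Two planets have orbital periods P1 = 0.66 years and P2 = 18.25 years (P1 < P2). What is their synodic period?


1/P_syn = |1/P1 - 1/P2| = |1/0.66 - 1/18.25| => P_syn = 0.6848

0.6848 years


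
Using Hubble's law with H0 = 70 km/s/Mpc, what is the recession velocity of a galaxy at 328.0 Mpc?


v = H0 * d = 70 * 328.0 = 22960.0

22960.0 km/s


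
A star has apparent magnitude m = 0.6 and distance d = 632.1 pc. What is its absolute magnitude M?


M = m - 5*log10(d) + 5 = 0.6 - 5*log10(632.1) + 5 = -8.4039

-8.4039


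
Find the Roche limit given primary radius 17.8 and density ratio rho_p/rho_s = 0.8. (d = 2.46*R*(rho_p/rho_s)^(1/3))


d_Roche = 2.46 * 17.8 * 0.8^(1/3) = 40.6492

40.6492


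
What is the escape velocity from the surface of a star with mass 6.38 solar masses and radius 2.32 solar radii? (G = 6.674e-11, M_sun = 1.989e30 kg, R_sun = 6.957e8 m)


M = 6.38 * 1.989e30 kg = 1.268982e+31 kg; R = 2.32 * 6.957e8 m = 1.614024e+09 m. v_esc = sqrt(2GM/R) = sqrt(2 * 6.674e-11 * 1.268982e+31 / 1.614024e+09) = 1.024e+06

1.024e+06 m/s


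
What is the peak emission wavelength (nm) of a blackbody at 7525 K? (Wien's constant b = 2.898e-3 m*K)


lam_max = b / T = 2.898e-3 / 7525 = 3.851e-07 m = 385.1163 nm

385.1163 nm


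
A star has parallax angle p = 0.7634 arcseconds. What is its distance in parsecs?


d = 1/p = 1/0.7634 = 1.3099

1.3099 pc


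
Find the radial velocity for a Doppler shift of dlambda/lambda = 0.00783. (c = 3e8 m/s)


v = (dlambda/lambda) * c = 0.00783 * 3e8 = 2.349e+06

2.349e+06 m/s


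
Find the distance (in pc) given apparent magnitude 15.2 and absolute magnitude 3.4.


d = 10^((m - M + 5)/5) = 10^((15.2 - 3.4 + 5)/5) = 2290.8677

2290.8677 pc


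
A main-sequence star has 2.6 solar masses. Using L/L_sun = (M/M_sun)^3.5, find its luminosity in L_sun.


L/L_sun = (M/M_sun)^3.5 = 2.6^3.5 = 28.3404

28.3404 L_sun


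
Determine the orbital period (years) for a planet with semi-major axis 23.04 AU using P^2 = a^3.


P = a^(3/2) = 23.04^1.5 = 110.592

110.592 years


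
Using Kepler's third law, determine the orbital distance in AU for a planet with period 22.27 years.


a = P^(2/3) = 22.27^(2/3) = 7.9155

7.9155 AU


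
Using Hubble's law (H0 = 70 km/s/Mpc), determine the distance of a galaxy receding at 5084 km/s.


d = v / H0 = 5084 / 70 = 72.6286

72.6286 Mpc


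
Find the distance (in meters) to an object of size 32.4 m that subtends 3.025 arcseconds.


D = size / theta_rad, theta_rad = 3.025 * pi/(180*3600) = 1.467e-05, D = 2.209e+06

2.209e+06 m


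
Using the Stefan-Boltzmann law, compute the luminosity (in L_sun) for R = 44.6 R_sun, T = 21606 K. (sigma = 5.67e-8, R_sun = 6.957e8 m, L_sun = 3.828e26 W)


R = 44.6 * 6.957e8 m = 3.102822e+10 m. L = 4*pi*R^2*sigma*T^4 = 4*pi*(3.102822e+10)^2 * 5.67e-8 * 21606^4 = 1.494872436e+32 W. L/L_sun = 1.494872436e+32 / 3.828e26 = 390510.0408

390510.0408 L_sun


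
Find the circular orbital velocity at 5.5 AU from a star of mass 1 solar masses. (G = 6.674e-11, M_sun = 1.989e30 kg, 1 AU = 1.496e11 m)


v = sqrt(GM/r) = sqrt(6.674e-11 * 1.989e+30 / 8.228e+11) = 12701.7439

12701.7439 m/s


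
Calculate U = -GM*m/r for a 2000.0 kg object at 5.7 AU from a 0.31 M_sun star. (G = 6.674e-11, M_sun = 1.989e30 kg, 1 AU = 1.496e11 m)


M = 0.31 * 1.989e30 kg = 6.1659e+29 kg; r = 5.7 AU * 1.496e11 m/AU = 8.5272e+11 m. U = -GM*m/r = -(6.674e-11 * 6.1659e+29 * 2000.0) / 8.5272e+11 = -9.652e+10

-9.652e+10 J


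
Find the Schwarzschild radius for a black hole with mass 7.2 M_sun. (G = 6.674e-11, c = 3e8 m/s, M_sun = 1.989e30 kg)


M = 7.2 * 1.989e30 kg = 1.43208e+31 kg. rs = 2GM/c^2 = 2 * 6.674e-11 * 1.43208e+31 / (3e8)^2 = 21239.3376

21239.3376 m


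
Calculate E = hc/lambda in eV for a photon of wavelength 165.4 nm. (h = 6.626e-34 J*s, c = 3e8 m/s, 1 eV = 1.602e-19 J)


E = hc/lambda = 6.626e-34 * 3e8 / 1.654e-07 = 1.202e-18 J = 7.502 eV

7.502 eV


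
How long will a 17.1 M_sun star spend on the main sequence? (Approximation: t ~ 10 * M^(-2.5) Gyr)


t = 10 * M^(-2.5) = 10 * 17.1^(-2.5) = 0.0083

0.0083 Gyr


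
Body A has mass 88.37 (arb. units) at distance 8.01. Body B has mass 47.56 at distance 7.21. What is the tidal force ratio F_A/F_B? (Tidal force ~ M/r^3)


Ratio = (M1/r1^3) / (M2/r2^3) = (88.37/8.01^3) / (47.56/7.21^3) = 1.3551

1.3551


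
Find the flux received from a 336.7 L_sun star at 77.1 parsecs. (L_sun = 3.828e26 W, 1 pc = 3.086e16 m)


F = L / (4*pi*d^2) = 1.289e+29 / (4*pi*(2.379e+18)^2) = 1.812e-09

1.812e-09 W/m^2


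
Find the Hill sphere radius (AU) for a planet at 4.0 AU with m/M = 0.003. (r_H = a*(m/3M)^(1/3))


r_H = a * (m/3M)^(1/3) = 4.0 * (0.003/3)^(1/3) = 0.4

0.4 AU


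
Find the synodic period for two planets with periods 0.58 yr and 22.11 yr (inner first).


1/P_syn = |1/P1 - 1/P2| = |1/0.58 - 1/22.11| => P_syn = 0.5956

0.5956 years


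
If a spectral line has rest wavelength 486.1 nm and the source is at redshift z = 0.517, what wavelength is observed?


lam_obs = lam_emit * (1 + z) = 486.1 * (1 + 0.517) = 737.4137

737.4137 nm


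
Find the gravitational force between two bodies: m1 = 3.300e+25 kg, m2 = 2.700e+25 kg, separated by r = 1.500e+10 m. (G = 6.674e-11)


F = G*m1*m2/r^2 = 6.674e-11 * 3.300e+25 * 2.700e+25 / (1.500e+10)^2 = 6.674e-11 * 8.910e+50 / 2.250e+20 = 2.643e+20

2.643e+20 N


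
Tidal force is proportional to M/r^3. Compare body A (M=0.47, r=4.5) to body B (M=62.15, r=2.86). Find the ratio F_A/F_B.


Ratio = (M1/r1^3) / (M2/r2^3) = (0.47/4.5^3) / (62.15/2.86^3) = 0.0019

0.0019


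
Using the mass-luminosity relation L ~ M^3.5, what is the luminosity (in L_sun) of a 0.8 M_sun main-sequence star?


L/L_sun = (M/M_sun)^3.5 = 0.8^3.5 = 0.4579

0.4579 L_sun


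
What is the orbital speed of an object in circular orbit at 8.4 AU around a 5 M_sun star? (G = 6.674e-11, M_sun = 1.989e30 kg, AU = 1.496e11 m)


v = sqrt(GM/r) = sqrt(6.674e-11 * 9.945e+30 / 1.257e+12) = 22982.1183

22982.1183 m/s


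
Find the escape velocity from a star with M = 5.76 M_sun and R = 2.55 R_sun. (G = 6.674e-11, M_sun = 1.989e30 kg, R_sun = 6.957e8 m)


M = 5.76 * 1.989e30 kg = 1.145664e+31 kg; R = 2.55 * 6.957e8 m = 1.774035e+09 m. v_esc = sqrt(2GM/R) = sqrt(2 * 6.674e-11 * 1.145664e+31 / 1.774035e+09) = 928443.8426

928443.8426 m/s


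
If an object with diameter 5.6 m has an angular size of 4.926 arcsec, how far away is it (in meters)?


D = size / theta_rad, theta_rad = 4.926 * pi/(180*3600) = 2.388e-05, D = 234486.9905

234486.9905 m


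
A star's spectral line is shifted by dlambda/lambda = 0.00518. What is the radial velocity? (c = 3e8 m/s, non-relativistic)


v = (dlambda/lambda) * c = 0.00518 * 3e8 = 1.554e+06

1.554e+06 m/s


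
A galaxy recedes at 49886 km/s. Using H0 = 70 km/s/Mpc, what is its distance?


d = v / H0 = 49886 / 70 = 712.6571

712.6571 Mpc


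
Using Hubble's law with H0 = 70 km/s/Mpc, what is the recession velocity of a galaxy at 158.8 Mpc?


v = H0 * d = 70 * 158.8 = 11116.0

11116.0 km/s


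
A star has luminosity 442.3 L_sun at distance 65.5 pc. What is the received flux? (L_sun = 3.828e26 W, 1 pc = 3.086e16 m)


F = L / (4*pi*d^2) = 1.693e+29 / (4*pi*(2.021e+18)^2) = 3.298e-09

3.298e-09 W/m^2


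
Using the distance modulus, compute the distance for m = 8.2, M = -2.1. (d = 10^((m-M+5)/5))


d = 10^((m - M + 5)/5) = 10^((8.2 - -2.1 + 5)/5) = 1148.1536

1148.1536 pc


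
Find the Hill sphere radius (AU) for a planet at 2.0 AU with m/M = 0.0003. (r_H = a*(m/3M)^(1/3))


r_H = a * (m/3M)^(1/3) = 2.0 * (0.0003/3)^(1/3) = 0.0928

0.0928 AU


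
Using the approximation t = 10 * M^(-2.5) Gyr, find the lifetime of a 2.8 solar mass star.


t = 10 * M^(-2.5) = 10 * 2.8^(-2.5) = 0.7623

0.7623 Gyr


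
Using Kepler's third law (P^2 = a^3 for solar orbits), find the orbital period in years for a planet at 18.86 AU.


P = a^(3/2) = 18.86^1.5 = 81.9054

81.9054 years


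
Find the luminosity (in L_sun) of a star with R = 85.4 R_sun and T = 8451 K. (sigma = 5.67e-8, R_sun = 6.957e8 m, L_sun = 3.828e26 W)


R = 85.4 * 6.957e8 m = 5.941278e+10 m. L = 4*pi*R^2*sigma*T^4 = 4*pi*(5.941278e+10)^2 * 5.67e-8 * 8451^4 = 1.282877174e+31 W. L/L_sun = 1.282877174e+31 / 3.828e26 = 33512.9878

33512.9878 L_sun


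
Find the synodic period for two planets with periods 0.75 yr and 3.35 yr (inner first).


1/P_syn = |1/P1 - 1/P2| = |1/0.75 - 1/3.35| => P_syn = 0.9663

0.9663 years


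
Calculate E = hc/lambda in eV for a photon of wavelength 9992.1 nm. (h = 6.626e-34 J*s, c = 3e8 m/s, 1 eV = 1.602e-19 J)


E = hc/lambda = 6.626e-34 * 3e8 / 9.992e-06 = 1.989e-20 J = 0.1242 eV

0.1242 eV


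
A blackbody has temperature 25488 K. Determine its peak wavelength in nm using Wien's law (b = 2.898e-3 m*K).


lam_max = b / T = 2.898e-3 / 25488 = 1.137e-07 m = 113.7006 nm

113.7006 nm


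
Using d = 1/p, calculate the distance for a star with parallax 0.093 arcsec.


d = 1/p = 1/0.093 = 10.7527

10.7527 pc


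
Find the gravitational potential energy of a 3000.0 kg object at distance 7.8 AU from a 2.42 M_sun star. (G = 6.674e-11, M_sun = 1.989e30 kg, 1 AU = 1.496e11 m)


M = 2.42 * 1.989e30 kg = 4.81338e+30 kg; r = 7.8 AU * 1.496e11 m/AU = 1.16688e+12 m. U = -GM*m/r = -(6.674e-11 * 4.81338e+30 * 3000.0) / 1.16688e+12 = -8.259e+11

-8.259e+11 J


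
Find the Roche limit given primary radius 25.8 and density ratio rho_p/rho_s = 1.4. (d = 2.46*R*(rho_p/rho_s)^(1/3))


d_Roche = 2.46 * 25.8 * 1.4^(1/3) = 71.0009

71.0009


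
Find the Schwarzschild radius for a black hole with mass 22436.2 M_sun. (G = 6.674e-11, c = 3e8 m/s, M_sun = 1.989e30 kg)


M = 22436.2 * 1.989e30 kg = 4.46256018e+34 kg. rs = 2GM/c^2 = 2 * 6.674e-11 * 4.46256018e+34 / (3e8)^2 = 6.618e+07

6.618e+07 m


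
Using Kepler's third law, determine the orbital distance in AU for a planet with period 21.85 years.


a = P^(2/3) = 21.85^(2/3) = 7.8157

7.8157 AU


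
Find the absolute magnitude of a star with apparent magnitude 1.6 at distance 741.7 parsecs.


M = m - 5*log10(d) + 5 = 1.6 - 5*log10(741.7) + 5 = -7.7511

-7.7511


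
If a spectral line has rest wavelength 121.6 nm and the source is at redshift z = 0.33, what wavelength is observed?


lam_obs = lam_emit * (1 + z) = 121.6 * (1 + 0.33) = 161.728

161.728 nm


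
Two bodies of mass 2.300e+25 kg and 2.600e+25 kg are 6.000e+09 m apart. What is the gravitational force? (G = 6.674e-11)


F = G*m1*m2/r^2 = 6.674e-11 * 2.300e+25 * 2.600e+25 / (6.000e+09)^2 = 6.674e-11 * 5.980e+50 / 3.600e+19 = 1.109e+21

1.109e+21 N


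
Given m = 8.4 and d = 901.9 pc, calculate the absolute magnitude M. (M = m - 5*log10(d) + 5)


M = m - 5*log10(d) + 5 = 8.4 - 5*log10(901.9) + 5 = -1.3758

-1.3758


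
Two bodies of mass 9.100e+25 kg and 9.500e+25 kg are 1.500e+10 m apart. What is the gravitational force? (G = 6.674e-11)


F = G*m1*m2/r^2 = 6.674e-11 * 9.100e+25 * 9.500e+25 / (1.500e+10)^2 = 6.674e-11 * 8.645e+51 / 2.250e+20 = 2.564e+21

2.564e+21 N


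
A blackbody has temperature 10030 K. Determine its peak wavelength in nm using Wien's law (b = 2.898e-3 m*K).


lam_max = b / T = 2.898e-3 / 10030 = 2.889e-07 m = 288.9332 nm

288.9332 nm


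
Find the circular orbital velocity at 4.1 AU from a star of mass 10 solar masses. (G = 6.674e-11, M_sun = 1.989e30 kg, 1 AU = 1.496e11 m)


v = sqrt(GM/r) = sqrt(6.674e-11 * 1.989e+31 / 6.134e+11) = 46521.3991

46521.3991 m/s


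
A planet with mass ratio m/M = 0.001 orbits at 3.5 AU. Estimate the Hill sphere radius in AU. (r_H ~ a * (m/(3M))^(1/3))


r_H = a * (m/3M)^(1/3) = 3.5 * (0.001/3)^(1/3) = 0.2427

0.2427 AU


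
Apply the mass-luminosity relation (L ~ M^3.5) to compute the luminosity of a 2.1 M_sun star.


L/L_sun = (M/M_sun)^3.5 = 2.1^3.5 = 13.4205

13.4205 L_sun


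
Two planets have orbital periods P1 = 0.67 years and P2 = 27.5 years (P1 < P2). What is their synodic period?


1/P_syn = |1/P1 - 1/P2| = |1/0.67 - 1/27.5| => P_syn = 0.6867

0.6867 years


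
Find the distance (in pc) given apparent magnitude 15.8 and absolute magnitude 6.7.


d = 10^((m - M + 5)/5) = 10^((15.8 - 6.7 + 5)/5) = 660.6934

660.6934 pc


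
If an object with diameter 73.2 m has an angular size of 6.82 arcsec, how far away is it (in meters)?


D = size / theta_rad, theta_rad = 6.82 * pi/(180*3600) = 3.306e-05, D = 2.214e+06

2.214e+06 m


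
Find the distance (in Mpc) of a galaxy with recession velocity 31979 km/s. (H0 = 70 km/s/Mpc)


d = v / H0 = 31979 / 70 = 456.8429

456.8429 Mpc


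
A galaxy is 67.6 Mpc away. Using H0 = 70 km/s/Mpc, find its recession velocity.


v = H0 * d = 70 * 67.6 = 4732.0

4732.0 km/s


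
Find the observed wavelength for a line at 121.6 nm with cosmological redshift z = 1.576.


lam_obs = lam_emit * (1 + z) = 121.6 * (1 + 1.576) = 313.2416

313.2416 nm


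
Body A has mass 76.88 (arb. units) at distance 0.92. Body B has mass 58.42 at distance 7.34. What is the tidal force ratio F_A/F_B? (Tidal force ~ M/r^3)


Ratio = (M1/r1^3) / (M2/r2^3) = (76.88/0.92^3) / (58.42/7.34^3) = 668.3078

668.3078


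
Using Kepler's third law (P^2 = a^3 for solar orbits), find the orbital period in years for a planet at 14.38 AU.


P = a^(3/2) = 14.38^1.5 = 54.5304

54.5304 years


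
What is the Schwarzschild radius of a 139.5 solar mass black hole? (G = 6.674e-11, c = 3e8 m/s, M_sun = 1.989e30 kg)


M = 139.5 * 1.989e30 kg = 2.774655e+32 kg. rs = 2GM/c^2 = 2 * 6.674e-11 * 2.774655e+32 / (3e8)^2 = 411512.166

411512.166 m


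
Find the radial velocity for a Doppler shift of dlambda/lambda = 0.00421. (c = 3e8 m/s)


v = (dlambda/lambda) * c = 0.00421 * 3e8 = 1.263e+06

1.263e+06 m/s


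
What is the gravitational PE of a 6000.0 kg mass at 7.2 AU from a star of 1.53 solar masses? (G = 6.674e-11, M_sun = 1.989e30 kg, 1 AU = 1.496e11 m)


M = 1.53 * 1.989e30 kg = 3.04317e+30 kg; r = 7.2 AU * 1.496e11 m/AU = 1.07712e+12 m. U = -GM*m/r = -(6.674e-11 * 3.04317e+30 * 6000.0) / 1.07712e+12 = -1.131e+12

-1.131e+12 J


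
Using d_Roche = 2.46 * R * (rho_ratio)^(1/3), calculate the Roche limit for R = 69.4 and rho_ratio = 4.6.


d_Roche = 2.46 * 69.4 * 4.6^(1/3) = 283.9317

283.9317


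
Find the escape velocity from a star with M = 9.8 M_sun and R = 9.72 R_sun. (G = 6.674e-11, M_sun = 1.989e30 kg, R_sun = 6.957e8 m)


M = 9.8 * 1.989e30 kg = 1.94922e+31 kg; R = 9.72 * 6.957e8 m = 6.762204e+09 m. v_esc = sqrt(2GM/R) = sqrt(2 * 6.674e-11 * 1.94922e+31 / 6.762204e+09) = 620289.4494

620289.4494 m/s


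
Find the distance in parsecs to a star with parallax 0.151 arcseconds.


d = 1/p = 1/0.151 = 6.6225

6.6225 pc


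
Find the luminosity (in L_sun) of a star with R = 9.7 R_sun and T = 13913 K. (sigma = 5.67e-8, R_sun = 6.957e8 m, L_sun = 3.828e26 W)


R = 9.7 * 6.957e8 m = 6.74829e+09 m. L = 4*pi*R^2*sigma*T^4 = 4*pi*(6.74829e+09)^2 * 5.67e-8 * 13913^4 = 1.215803918e+30 W. L/L_sun = 1.215803918e+30 / 3.828e26 = 3176.0813

3176.0813 L_sun


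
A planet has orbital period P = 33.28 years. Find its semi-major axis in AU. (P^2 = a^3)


a = P^(2/3) = 33.28^(2/3) = 10.3464

10.3464 AU


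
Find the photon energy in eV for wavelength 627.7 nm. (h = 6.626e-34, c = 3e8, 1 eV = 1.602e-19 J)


E = hc/lambda = 6.626e-34 * 3e8 / 6.277e-07 = 3.167e-19 J = 1.9768 eV

1.9768 eV


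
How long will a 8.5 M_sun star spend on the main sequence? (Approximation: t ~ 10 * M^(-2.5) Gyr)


t = 10 * M^(-2.5) = 10 * 8.5^(-2.5) = 0.0475

0.0475 Gyr


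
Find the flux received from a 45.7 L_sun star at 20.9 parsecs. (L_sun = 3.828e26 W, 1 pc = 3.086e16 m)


F = L / (4*pi*d^2) = 1.749e+28 / (4*pi*(6.450e+17)^2) = 3.347e-09

3.347e-09 W/m^2


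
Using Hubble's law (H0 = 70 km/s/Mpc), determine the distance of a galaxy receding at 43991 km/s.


d = v / H0 = 43991 / 70 = 628.4429

628.4429 Mpc


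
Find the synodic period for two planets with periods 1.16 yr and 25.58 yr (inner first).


1/P_syn = |1/P1 - 1/P2| = |1/1.16 - 1/25.58| => P_syn = 1.2151

1.2151 years


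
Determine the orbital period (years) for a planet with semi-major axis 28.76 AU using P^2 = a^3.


P = a^(3/2) = 28.76^1.5 = 154.2351

154.2351 years


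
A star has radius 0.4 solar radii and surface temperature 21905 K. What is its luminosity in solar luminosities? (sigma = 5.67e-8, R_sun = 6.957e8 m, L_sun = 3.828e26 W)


R = 0.4 * 6.957e8 m = 2.7828e+08 m. L = 4*pi*R^2*sigma*T^4 = 4*pi*(2.7828e+08)^2 * 5.67e-8 * 21905^4 = 1.270369161e+28 W. L/L_sun = 1.270369161e+28 / 3.828e26 = 33.1862

33.1862 L_sun


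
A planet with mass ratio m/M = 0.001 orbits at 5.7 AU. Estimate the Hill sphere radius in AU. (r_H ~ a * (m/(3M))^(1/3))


r_H = a * (m/3M)^(1/3) = 5.7 * (0.001/3)^(1/3) = 0.3952

0.3952 AU


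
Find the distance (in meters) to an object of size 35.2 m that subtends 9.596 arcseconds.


D = size / theta_rad, theta_rad = 9.596 * pi/(180*3600) = 4.652e-05, D = 756619.5477

756619.5477 m


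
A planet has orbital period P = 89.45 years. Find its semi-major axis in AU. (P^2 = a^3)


a = P^(2/3) = 89.45^(2/3) = 20.0011

20.0011 AU


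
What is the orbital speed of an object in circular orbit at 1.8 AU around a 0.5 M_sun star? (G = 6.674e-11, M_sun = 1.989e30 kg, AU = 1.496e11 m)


v = sqrt(GM/r) = sqrt(6.674e-11 * 9.945e+29 / 2.693e+11) = 15699.7756

15699.7756 m/s


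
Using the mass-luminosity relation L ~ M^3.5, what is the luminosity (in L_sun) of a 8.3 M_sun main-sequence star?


L/L_sun = (M/M_sun)^3.5 = 8.3^3.5 = 1647.3024

1647.3024 L_sun


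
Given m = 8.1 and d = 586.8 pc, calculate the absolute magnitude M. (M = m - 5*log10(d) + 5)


M = m - 5*log10(d) + 5 = 8.1 - 5*log10(586.8) + 5 = -0.7425

-0.7425


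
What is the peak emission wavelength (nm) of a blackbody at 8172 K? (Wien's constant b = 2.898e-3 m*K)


lam_max = b / T = 2.898e-3 / 8172 = 3.546e-07 m = 354.6256 nm

354.6256 nm


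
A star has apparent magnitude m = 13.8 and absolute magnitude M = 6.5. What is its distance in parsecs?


d = 10^((m - M + 5)/5) = 10^((13.8 - 6.5 + 5)/5) = 288.4032

288.4032 pc


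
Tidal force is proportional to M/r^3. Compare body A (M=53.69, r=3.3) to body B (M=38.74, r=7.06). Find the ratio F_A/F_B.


Ratio = (M1/r1^3) / (M2/r2^3) = (53.69/3.3^3) / (38.74/7.06^3) = 13.5708

13.5708


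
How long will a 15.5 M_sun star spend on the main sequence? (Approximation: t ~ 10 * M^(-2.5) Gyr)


t = 10 * M^(-2.5) = 10 * 15.5^(-2.5) = 0.0106

0.0106 Gyr


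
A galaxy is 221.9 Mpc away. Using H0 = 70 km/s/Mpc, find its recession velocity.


v = H0 * d = 70 * 221.9 = 15533.0

15533.0 km/s


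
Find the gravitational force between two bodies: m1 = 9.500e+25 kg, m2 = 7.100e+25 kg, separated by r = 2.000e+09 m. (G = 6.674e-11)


F = G*m1*m2/r^2 = 6.674e-11 * 9.500e+25 * 7.100e+25 / (2.000e+09)^2 = 6.674e-11 * 6.745e+51 / 4.000e+18 = 1.125e+23

1.125e+23 N


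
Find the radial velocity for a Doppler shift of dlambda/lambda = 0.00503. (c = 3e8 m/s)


v = (dlambda/lambda) * c = 0.00503 * 3e8 = 1.509e+06

1.509e+06 m/s


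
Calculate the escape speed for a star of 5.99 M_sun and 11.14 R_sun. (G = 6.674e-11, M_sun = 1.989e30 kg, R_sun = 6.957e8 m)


M = 5.99 * 1.989e30 kg = 1.191411e+31 kg; R = 11.14 * 6.957e8 m = 7.750098e+09 m. v_esc = sqrt(2GM/R) = sqrt(2 * 6.674e-11 * 1.191411e+31 / 7.750098e+09) = 452986.5473

452986.5473 m/s


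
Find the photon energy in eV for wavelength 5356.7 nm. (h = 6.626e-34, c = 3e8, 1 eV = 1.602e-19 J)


E = hc/lambda = 6.626e-34 * 3e8 / 5.357e-06 = 3.711e-20 J = 0.2316 eV

0.2316 eV


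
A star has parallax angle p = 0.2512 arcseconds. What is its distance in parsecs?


d = 1/p = 1/0.2512 = 3.9809

3.9809 pc


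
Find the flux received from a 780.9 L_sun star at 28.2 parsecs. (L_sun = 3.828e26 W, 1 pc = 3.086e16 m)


F = L / (4*pi*d^2) = 2.989e+29 / (4*pi*(8.703e+17)^2) = 3.141e-08

3.141e-08 W/m^2


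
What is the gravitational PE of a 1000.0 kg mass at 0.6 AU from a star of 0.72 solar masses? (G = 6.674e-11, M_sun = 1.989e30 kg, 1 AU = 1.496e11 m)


M = 0.72 * 1.989e30 kg = 1.43208e+30 kg; r = 0.6 AU * 1.496e11 m/AU = 8.976e+10 m. U = -GM*m/r = -(6.674e-11 * 1.43208e+30 * 1000.0) / 8.976e+10 = -1.065e+12

-1.065e+12 J


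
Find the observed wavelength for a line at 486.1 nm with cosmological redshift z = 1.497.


lam_obs = lam_emit * (1 + z) = 486.1 * (1 + 1.497) = 1213.7917

1213.7917 nm


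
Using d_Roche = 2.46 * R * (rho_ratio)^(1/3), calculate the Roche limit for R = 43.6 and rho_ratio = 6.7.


d_Roche = 2.46 * 43.6 * 6.7^(1/3) = 202.1994

202.1994


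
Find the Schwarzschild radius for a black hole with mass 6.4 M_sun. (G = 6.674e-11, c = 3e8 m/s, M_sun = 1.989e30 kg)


M = 6.4 * 1.989e30 kg = 1.27296e+31 kg. rs = 2GM/c^2 = 2 * 6.674e-11 * 1.27296e+31 / (3e8)^2 = 18879.4112

18879.4112 m


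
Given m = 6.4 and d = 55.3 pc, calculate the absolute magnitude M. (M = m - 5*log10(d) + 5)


M = m - 5*log10(d) + 5 = 6.4 - 5*log10(55.3) + 5 = 2.6864

2.6864


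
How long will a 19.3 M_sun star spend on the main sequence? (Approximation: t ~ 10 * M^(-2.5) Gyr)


t = 10 * M^(-2.5) = 10 * 19.3^(-2.5) = 0.0061

0.0061 Gyr


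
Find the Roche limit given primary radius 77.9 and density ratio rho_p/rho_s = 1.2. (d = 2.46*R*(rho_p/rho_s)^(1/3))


d_Roche = 2.46 * 77.9 * 1.2^(1/3) = 203.6415

203.6415


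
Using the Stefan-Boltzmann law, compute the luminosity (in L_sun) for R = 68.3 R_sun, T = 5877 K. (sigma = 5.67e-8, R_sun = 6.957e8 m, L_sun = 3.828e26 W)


R = 68.3 * 6.957e8 m = 4.751631e+10 m. L = 4*pi*R^2*sigma*T^4 = 4*pi*(4.751631e+10)^2 * 5.67e-8 * 5877^4 = 1.919115441e+30 W. L/L_sun = 1.919115441e+30 / 3.828e26 = 5013.3632

5013.3632 L_sun


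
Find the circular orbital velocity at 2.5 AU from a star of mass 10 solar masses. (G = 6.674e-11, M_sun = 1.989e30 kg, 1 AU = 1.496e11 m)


v = sqrt(GM/r) = sqrt(6.674e-11 * 1.989e+31 / 3.740e+11) = 59576.4597

59576.4597 m/s


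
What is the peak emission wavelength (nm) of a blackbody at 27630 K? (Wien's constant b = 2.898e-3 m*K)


lam_max = b / T = 2.898e-3 / 27630 = 1.049e-07 m = 104.886 nm

104.886 nm


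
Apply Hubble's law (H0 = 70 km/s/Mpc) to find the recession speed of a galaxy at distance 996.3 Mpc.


v = H0 * d = 70 * 996.3 = 69741.0

69741.0 km/s


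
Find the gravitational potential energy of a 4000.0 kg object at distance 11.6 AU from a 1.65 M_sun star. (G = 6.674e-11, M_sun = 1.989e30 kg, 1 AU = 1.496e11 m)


M = 1.65 * 1.989e30 kg = 3.28185e+30 kg; r = 11.6 AU * 1.496e11 m/AU = 1.73536e+12 m. U = -GM*m/r = -(6.674e-11 * 3.28185e+30 * 4000.0) / 1.73536e+12 = -5.049e+11

-5.049e+11 J


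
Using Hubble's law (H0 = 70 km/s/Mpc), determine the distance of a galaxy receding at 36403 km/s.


d = v / H0 = 36403 / 70 = 520.0429

520.0429 Mpc


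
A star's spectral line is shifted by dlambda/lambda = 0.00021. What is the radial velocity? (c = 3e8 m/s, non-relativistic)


v = (dlambda/lambda) * c = 0.00021 * 3e8 = 63000.0

63000.0 m/s


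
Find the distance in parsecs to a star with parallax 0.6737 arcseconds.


d = 1/p = 1/0.6737 = 1.4843

1.4843 pc


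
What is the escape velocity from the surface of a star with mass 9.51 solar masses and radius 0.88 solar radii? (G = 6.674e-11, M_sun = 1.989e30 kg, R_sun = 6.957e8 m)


M = 9.51 * 1.989e30 kg = 1.891539e+31 kg; R = 0.88 * 6.957e8 m = 6.12216e+08 m. v_esc = sqrt(2GM/R) = sqrt(2 * 6.674e-11 * 1.891539e+31 / 6.12216e+08) = 2.031e+06

2.031e+06 m/s


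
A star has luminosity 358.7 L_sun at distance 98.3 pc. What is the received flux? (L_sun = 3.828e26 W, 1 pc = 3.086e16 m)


F = L / (4*pi*d^2) = 1.373e+29 / (4*pi*(3.034e+18)^2) = 1.187e-09

1.187e-09 W/m^2


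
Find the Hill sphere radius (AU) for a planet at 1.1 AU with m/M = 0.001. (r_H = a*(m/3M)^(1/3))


r_H = a * (m/3M)^(1/3) = 1.1 * (0.001/3)^(1/3) = 0.0763

0.0763 AU


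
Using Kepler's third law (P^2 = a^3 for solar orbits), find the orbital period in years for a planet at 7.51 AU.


P = a^(3/2) = 7.51^1.5 = 20.5807

20.5807 years


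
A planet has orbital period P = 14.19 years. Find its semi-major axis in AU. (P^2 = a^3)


a = P^(2/3) = 14.19^(2/3) = 5.8612

5.8612 AU


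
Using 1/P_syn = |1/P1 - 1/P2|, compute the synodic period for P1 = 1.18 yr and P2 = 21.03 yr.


1/P_syn = |1/P1 - 1/P2| = |1/1.18 - 1/21.03| => P_syn = 1.2501

1.2501 years


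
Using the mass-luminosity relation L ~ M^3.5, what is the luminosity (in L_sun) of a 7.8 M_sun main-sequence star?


L/L_sun = (M/M_sun)^3.5 = 7.8^3.5 = 1325.3516

1325.3516 L_sun


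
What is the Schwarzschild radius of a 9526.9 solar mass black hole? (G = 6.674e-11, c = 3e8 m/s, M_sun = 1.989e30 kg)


M = 9526.9 * 1.989e30 kg = 1.89490041e+34 kg. rs = 2GM/c^2 = 2 * 6.674e-11 * 1.89490041e+34 / (3e8)^2 = 2.810e+07

2.810e+07 m


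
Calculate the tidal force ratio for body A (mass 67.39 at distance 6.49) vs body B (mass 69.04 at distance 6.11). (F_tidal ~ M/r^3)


Ratio = (M1/r1^3) / (M2/r2^3) = (67.39/6.49^3) / (69.04/6.11^3) = 0.8145

0.8145


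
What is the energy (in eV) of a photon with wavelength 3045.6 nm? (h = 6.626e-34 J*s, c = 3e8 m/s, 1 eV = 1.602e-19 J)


E = hc/lambda = 6.626e-34 * 3e8 / 3.046e-06 = 6.527e-20 J = 0.4074 eV

0.4074 eV


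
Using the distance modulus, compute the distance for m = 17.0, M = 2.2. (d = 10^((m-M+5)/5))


d = 10^((m - M + 5)/5) = 10^((17.0 - 2.2 + 5)/5) = 9120.1084

9120.1084 pc


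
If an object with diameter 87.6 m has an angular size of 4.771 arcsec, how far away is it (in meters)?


D = size / theta_rad, theta_rad = 4.771 * pi/(180*3600) = 2.313e-05, D = 3.787e+06

3.787e+06 m


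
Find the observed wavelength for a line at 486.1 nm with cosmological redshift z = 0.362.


lam_obs = lam_emit * (1 + z) = 486.1 * (1 + 0.362) = 662.0682

662.0682 nm


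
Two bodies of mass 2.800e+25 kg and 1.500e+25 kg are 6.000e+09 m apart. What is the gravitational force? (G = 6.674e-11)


F = G*m1*m2/r^2 = 6.674e-11 * 2.800e+25 * 1.500e+25 / (6.000e+09)^2 = 6.674e-11 * 4.200e+50 / 3.600e+19 = 7.786e+20

7.786e+20 N


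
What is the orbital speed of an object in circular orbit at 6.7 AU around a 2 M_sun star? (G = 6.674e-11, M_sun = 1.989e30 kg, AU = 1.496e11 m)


v = sqrt(GM/r) = sqrt(6.674e-11 * 3.978e+30 / 1.002e+12) = 16275.0485

16275.0485 m/s


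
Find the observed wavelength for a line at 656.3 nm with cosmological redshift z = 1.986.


lam_obs = lam_emit * (1 + z) = 656.3 * (1 + 1.986) = 1959.7118

1959.7118 nm


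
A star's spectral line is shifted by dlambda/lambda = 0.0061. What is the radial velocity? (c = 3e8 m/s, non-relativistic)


v = (dlambda/lambda) * c = 0.0061 * 3e8 = 1.830e+06

1.830e+06 m/s


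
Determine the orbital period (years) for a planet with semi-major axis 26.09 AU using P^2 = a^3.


P = a^(3/2) = 26.09^1.5 = 133.2635

133.2635 years


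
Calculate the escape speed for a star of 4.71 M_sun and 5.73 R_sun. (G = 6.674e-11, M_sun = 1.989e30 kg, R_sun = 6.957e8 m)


M = 4.71 * 1.989e30 kg = 9.36819e+30 kg; R = 5.73 * 6.957e8 m = 3.986361e+09 m. v_esc = sqrt(2GM/R) = sqrt(2 * 6.674e-11 * 9.36819e+30 / 3.986361e+09) = 560076.8621

560076.8621 m/s


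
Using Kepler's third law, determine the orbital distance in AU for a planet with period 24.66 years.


a = P^(2/3) = 24.66^(2/3) = 8.4722

8.4722 AU


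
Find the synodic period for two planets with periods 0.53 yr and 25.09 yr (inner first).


1/P_syn = |1/P1 - 1/P2| = |1/0.53 - 1/25.09| => P_syn = 0.5414

0.5414 years


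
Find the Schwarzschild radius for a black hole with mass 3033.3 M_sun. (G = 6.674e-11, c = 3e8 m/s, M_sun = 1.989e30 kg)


M = 3033.3 * 1.989e30 kg = 6.0332337e+33 kg. rs = 2GM/c^2 = 2 * 6.674e-11 * 6.0332337e+33 / (3e8)^2 = 8.948e+06

8.948e+06 m


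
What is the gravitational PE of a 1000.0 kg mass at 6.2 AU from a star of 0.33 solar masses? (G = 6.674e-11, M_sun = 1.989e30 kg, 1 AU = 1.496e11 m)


M = 0.33 * 1.989e30 kg = 6.5637e+29 kg; r = 6.2 AU * 1.496e11 m/AU = 9.2752e+11 m. U = -GM*m/r = -(6.674e-11 * 6.5637e+29 * 1000.0) / 9.2752e+11 = -4.723e+10

-4.723e+10 J


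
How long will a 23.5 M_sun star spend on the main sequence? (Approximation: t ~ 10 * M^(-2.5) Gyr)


t = 10 * M^(-2.5) = 10 * 23.5^(-2.5) = 0.0037

0.0037 Gyr


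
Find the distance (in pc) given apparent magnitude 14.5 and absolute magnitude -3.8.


d = 10^((m - M + 5)/5) = 10^((14.5 - -3.8 + 5)/5) = 45708.819

45708.819 pc


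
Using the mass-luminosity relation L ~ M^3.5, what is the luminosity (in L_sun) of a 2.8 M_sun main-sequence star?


L/L_sun = (M/M_sun)^3.5 = 2.8^3.5 = 36.7327

36.7327 L_sun


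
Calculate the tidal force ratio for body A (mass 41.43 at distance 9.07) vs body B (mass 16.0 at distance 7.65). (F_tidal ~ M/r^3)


Ratio = (M1/r1^3) / (M2/r2^3) = (41.43/9.07^3) / (16.0/7.65^3) = 1.5537

1.5537


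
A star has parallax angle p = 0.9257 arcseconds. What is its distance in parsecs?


d = 1/p = 1/0.9257 = 1.0803

1.0803 pc


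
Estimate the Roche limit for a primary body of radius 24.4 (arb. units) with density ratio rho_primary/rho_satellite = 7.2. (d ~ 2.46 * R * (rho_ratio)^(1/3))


d_Roche = 2.46 * 24.4 * 7.2^(1/3) = 115.9051

115.9051


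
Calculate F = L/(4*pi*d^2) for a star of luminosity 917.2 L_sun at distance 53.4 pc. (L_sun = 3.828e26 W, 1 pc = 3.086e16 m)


F = L / (4*pi*d^2) = 3.511e+29 / (4*pi*(1.648e+18)^2) = 1.029e-08

1.029e-08 W/m^2


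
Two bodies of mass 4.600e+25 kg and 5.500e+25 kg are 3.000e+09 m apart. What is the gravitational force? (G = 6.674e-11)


F = G*m1*m2/r^2 = 6.674e-11 * 4.600e+25 * 5.500e+25 / (3.000e+09)^2 = 6.674e-11 * 2.530e+51 / 9.000e+18 = 1.876e+22

1.876e+22 N


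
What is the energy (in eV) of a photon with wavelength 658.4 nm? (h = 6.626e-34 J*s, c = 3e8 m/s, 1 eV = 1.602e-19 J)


E = hc/lambda = 6.626e-34 * 3e8 / 6.584e-07 = 3.019e-19 J = 1.8846 eV

1.8846 eV


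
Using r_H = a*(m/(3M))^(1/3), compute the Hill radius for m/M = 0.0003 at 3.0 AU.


r_H = a * (m/3M)^(1/3) = 3.0 * (0.0003/3)^(1/3) = 0.1392

0.1392 AU


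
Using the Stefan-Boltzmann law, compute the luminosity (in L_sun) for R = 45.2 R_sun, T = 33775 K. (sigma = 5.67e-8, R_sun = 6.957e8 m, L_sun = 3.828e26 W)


R = 45.2 * 6.957e8 m = 3.144564e+10 m. L = 4*pi*R^2*sigma*T^4 = 4*pi*(3.144564e+10)^2 * 5.67e-8 * 33775^4 = 9.168435415e+32 W. L/L_sun = 9.168435415e+32 / 3.828e26 = 2.395e+06

2.395e+06 L_sun


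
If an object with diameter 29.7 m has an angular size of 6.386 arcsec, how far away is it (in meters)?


D = size / theta_rad, theta_rad = 6.386 * pi/(180*3600) = 3.096e-05, D = 959296.0767

959296.0767 m


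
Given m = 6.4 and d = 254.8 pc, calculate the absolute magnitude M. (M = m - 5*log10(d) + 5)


M = m - 5*log10(d) + 5 = 6.4 - 5*log10(254.8) + 5 = -0.631

-0.631


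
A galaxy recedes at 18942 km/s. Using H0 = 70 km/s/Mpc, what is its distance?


d = v / H0 = 18942 / 70 = 270.6

270.6 Mpc


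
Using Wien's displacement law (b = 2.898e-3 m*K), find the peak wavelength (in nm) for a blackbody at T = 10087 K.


lam_max = b / T = 2.898e-3 / 10087 = 2.873e-07 m = 287.3005 nm

287.3005 nm


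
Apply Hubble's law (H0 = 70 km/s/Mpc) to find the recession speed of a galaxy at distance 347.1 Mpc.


v = H0 * d = 70 * 347.1 = 24297.0

24297.0 km/s


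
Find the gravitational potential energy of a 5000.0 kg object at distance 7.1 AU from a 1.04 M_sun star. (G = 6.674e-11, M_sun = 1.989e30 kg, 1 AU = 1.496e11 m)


M = 1.04 * 1.989e30 kg = 2.06856e+30 kg; r = 7.1 AU * 1.496e11 m/AU = 1.06216e+12 m. U = -GM*m/r = -(6.674e-11 * 2.06856e+30 * 5000.0) / 1.06216e+12 = -6.499e+11

-6.499e+11 J


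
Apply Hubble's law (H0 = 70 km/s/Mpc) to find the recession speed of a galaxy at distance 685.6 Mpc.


v = H0 * d = 70 * 685.6 = 47992.0

47992.0 km/s


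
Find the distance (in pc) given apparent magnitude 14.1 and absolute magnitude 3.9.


d = 10^((m - M + 5)/5) = 10^((14.1 - 3.9 + 5)/5) = 1096.4782

1096.4782 pc


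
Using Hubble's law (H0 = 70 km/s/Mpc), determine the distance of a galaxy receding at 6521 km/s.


d = v / H0 = 6521 / 70 = 93.1571

93.1571 Mpc
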